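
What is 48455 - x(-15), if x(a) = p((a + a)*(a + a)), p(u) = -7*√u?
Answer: 48665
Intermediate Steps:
x(a) = -14*√(a²) (x(a) = -7*√((a + a)²) = -7*√(4*a²) = -7*2*√(a²) = -14*√(a²))
48455 - x(-15) = 48455 - (-14)*√((-15)²) = 48455 - (-14)*√225 = 48455 - (-14)*15 = 48455 - 1*(-210) = 48455 + 210 = 48665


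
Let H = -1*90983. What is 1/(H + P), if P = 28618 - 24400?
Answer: -1/86765 ≈ -1.1525e-5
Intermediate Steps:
P = 4218
H = -90983
1/(H + P) = 1/(-90983 + 4218) = 1/(-86765) = -1/86765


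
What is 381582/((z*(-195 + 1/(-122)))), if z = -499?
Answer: 46553004/11871709 ≈ 3.9213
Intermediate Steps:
381582/((z*(-195 + 1/(-122)))) = 381582/((-499*(-195 + 1/(-122)))) = 381582/((-499*(-195 - 1/122))) = 381582/((-499*(-23791/122))) = 381582/(11871709/122) = 381582*(122/11871709) = 46553004/11871709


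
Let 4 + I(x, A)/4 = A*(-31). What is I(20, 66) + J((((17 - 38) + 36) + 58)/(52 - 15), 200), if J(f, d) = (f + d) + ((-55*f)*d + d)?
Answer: -1091527/37 ≈ -29501.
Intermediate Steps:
J(f, d) = f + 2*d - 55*d*f (J(f, d) = (d + f) + (-55*d*f + d) = (d + f) + (d - 55*d*f) = f + 2*d - 55*d*f)
I(x, A) = -16 - 124*A (I(x, A) = -16 + 4*(A*(-31)) = -16 + 4*(-31*A) = -16 - 124*A)
I(20, 66) + J((((17 - 38) + 36) + 58)/(52 - 15), 200) = (-16 - 124*66) + ((((17 - 38) + 36) + 58)/(52 - 15) + 2*200 - 55*200*(((17 - 38) + 36) + 58)/(52 - 15)) = (-16 - 8184) + (((-21 + 36) + 58)/37 + 400 - 55*200*((-21 + 36) + 58)/37) = -8200 + ((15 + 58)*(1/37) + 400 - 55*200*(15 + 58)*(1/37)) = -8200 + (73*(1/37) + 400 - 55*200*73*(1/37)) = -8200 + (73/37 + 400 - 55*200*73/37) = -8200 + (73/37 + 400 - 803000/37) = -8200 - 788127/37 = -1091527/37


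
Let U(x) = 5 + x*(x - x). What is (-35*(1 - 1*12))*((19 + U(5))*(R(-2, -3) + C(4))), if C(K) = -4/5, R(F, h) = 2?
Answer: 11088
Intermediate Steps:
C(K) = -⅘ (C(K) = -4*⅕ = -⅘)
U(x) = 5 (U(x) = 5 + x*0 = 5 + 0 = 5)
(-35*(1 - 1*12))*((19 + U(5))*(R(-2, -3) + C(4))) = (-35*(1 - 1*12))*((19 + 5)*(2 - ⅘)) = (-35*(1 - 12))*(24*(6/5)) = -35*(-11)*(144/5) = 385*(144/5) = 11088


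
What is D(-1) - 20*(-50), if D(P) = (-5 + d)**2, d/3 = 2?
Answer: 1001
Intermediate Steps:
d = 6 (d = 3*2 = 6)
D(P) = 1 (D(P) = (-5 + 6)**2 = 1**2 = 1)
D(-1) - 20*(-50) = 1 - 20*(-50) = 1 + 1000 = 1001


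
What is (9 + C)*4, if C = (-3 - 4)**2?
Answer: 232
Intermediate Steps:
C = 49 (C = (-7)**2 = 49)
(9 + C)*4 = (9 + 49)*4 = 58*4 = 232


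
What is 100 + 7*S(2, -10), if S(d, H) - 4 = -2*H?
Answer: 268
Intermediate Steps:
S(d, H) = 4 - 2*H
100 + 7*S(2, -10) = 100 + 7*(4 - 2*(-10)) = 100 + 7*(4 + 20) = 100 + 7*24 = 100 + 168 = 268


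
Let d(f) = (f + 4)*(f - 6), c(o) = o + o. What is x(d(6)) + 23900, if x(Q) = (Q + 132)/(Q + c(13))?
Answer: 310766/13 ≈ 23905.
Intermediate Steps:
c(o) = 2*o
d(f) = (-6 + f)*(4 + f) (d(f) = (4 + f)*(-6 + f) = (-6 + f)*(4 + f))
x(Q) = (132 + Q)/(26 + Q) (x(Q) = (Q + 132)/(Q + 2*13) = (132 + Q)/(Q + 26) = (132 + Q)/(26 + Q))
x(d(6)) + 23900 = (132 + (-24 + 6² - 2*6))/(26 + (-24 + 6² - 2*6)) + 23900 = (132 + (-24 + 36 - 12))/(26 + (-24 + 36 - 12)) + 23900 = (132 + 0)/(26 + 0) + 23900 = 132/26 + 23900 = (1/26)*132 + 23900 = 66/13 + 23900 = 310766/13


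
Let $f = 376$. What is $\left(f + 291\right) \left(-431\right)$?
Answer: $-287477$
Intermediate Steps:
$\left(f + 291\right) \left(-431\right) = \left(376 + 291\right) \left(-431\right) = 667 \left(-431\right) = -287477$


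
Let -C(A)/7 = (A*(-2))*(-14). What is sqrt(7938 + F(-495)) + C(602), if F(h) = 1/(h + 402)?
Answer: -117992 + sqrt(68655669)/93 ≈ -1.1790e+5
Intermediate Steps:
F(h) = 1/(402 + h)
C(A) = -196*A (C(A) = -7*A*(-2)*(-14) = -7*(-2*A)*(-14) = -196*A)
sqrt(7938 + F(-495)) + C(602) = sqrt(7938 + 1/(402 - 495)) - 196*602 = sqrt(7938 + 1/(-93)) - 117992 = sqrt(7938 - 1/93) - 117992 = sqrt(738233/93) - 117992 = sqrt(68655669)/93 - 117992 = -117992 + sqrt(68655669)/93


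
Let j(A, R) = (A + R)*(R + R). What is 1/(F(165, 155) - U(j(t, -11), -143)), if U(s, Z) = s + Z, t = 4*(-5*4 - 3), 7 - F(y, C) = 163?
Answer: -1/2279 ≈ -0.00043879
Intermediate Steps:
F(y, C) = -156 (F(y, C) = 7 - 1*163 = 7 - 163 = -156)
t = -92 (t = 4*(-20 - 3) = 4*(-23) = -92)
j(A, R) = 2*R*(A + R) (j(A, R) = (A + R)*(2*R) = 2*R*(A + R))
U(s, Z) = Z + s
1/(F(165, 155) - U(j(t, -11), -143)) = 1/(-156 - (-143 + 2*(-11)*(-92 - 11))) = 1/(-156 - (-143 + 2*(-11)*(-103))) = 1/(-156 - (-143 + 2266)) = 1/(-156 - 1*2123) = 1/(-156 - 2123) = 1/(-2279) = -1/2279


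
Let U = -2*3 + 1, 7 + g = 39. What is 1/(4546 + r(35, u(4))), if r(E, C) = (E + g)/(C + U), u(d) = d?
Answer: 1/4479 ≈ 0.00022326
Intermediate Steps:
g = 32 (g = -7 + 39 = 32)
U = -5 (U = -6 + 1 = -5)
r(E, C) = (32 + E)/(-5 + C) (r(E, C) = (E + 32)/(C - 5) = (32 + E)/(-5 + C))
1/(4546 + r(35, u(4))) = 1/(4546 + (32 + 35)/(-5 + 4)) = 1/(4546 + 67/(-1)) = 1/(4546 - 1*67) = 1/(4546 - 67) = 1/4479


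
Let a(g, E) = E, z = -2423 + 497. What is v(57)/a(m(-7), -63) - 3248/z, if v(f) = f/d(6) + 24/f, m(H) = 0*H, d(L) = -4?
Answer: 325475/170772 ≈ 1.9059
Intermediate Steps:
z = -1926
m(H) = 0
v(f) = 24/f - f/4 (v(f) = f/(-4) + 24/f = f*(-¼) + 24/f = -f/4 + 24/f = 24/f - f/4)
v(57)/a(m(-7), -63) - 3248/z = (24/57 - ¼*57)/(-63) - 3248/(-1926) = (24*(1/57) - 57/4)*(-1/63) - 3248*(-1/1926) = (8/19 - 57/4)*(-1/63) + 1624/963 = -1051/76*(-1/63) + 1624/963 = 1051/4788 + 1624/963 = 325475/170772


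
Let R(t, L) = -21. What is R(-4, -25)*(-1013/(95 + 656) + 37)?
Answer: -562254/751 ≈ -748.67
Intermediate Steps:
R(-4, -25)*(-1013/(95 + 656) + 37) = -21*(-1013/(95 + 656) + 37) = -21*(-1013/751 + 37) = -21*26774/751 = -562254/751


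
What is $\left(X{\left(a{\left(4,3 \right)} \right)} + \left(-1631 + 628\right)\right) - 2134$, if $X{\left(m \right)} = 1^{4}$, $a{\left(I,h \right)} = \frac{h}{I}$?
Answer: $-3136$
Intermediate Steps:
$X{\left(m \right)} = 1$
$\left(X{\left(a{\left(4,3 \right)} \right)} + \left(-1631 + 628\right)\right) - 2134 = \left(1 + \left(-1631 + 628\right)\right) - 2134 = \left(1 - 1003\right) - 2134 = -1002 - 2134 = -3136$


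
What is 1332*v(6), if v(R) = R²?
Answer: 47952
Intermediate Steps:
1332*v(6) = 1332*6² = 1332*36 = 47952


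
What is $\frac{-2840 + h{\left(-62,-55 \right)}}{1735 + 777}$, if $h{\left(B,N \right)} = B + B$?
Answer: $- \frac{741}{628} \approx -1.1799$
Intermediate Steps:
$h{\left(B,N \right)} = 2 B$
$\frac{-2840 + h{\left(-62,-55 \right)}}{1735 + 777} = \frac{-2840 + 2 \left(-62\right)}{1735 + 777} = \frac{-2840 - 124}{2512} = \left(-2964\right) \frac{1}{2512} = - \frac{741}{628}$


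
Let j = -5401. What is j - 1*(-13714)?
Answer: 8313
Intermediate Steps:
j - 1*(-13714) = -5401 - 1*(-13714) = -5401 + 13714 = 8313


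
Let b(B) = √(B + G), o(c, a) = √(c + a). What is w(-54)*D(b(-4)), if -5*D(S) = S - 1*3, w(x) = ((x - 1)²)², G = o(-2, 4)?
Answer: 5490375 - 1830125*√(-4 + √2) ≈ 5.4904e+6 - 2.9429e+6*I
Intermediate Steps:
o(c, a) = √(a + c)
G = √2 (G = √(4 - 2) = √2 ≈ 1.4142)
w(x) = (-1 + x)⁴ (w(x) = ((-1 + x)²)² = (-1 + x)⁴)
b(B) = √(B + √2)
D(S) = ⅗ - S/5 (D(S) = -(S - 1*3)/5 = -(S - 3)/5 = -(-3 + S)/5 = ⅗ - S/5)
w(-54)*D(b(-4)) = (-1 - 54)⁴*(⅗ - √(-4 + √2)/5) = (-55)⁴*(⅗ - √(-4 + √2)/5) = 9150625*(⅗ - √(-4 + √2)/5) = 5490375 - 1830125*√(-4 + √2)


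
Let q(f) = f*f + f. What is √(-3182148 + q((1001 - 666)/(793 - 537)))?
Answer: I*√208545053343/256 ≈ 1783.9*I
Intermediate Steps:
q(f) = f + f² (q(f) = f² + f = f + f²)
√(-3182148 + q((1001 - 666)/(793 - 537))) = √(-3182148 + ((1001 - 666)/(793 - 537))*(1 + (1001 - 666)/(793 - 537))) = √(-3182148 + (335/256)*(1 + 335/256)) = √(-3182148 + (335*(1/256))*(1 + 335*(1/256))) = √(-3182148 + 335*(1 + 335/256)/256) = √(-3182148 + (335/256)*(591/256)) = √(-3182148 + 197985/65536) = √(-208545053343/65536) = I*√208545053343/256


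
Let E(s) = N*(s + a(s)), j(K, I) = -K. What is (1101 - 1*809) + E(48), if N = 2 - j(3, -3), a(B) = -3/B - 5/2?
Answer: 8307/16 ≈ 519.19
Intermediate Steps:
a(B) = -5/2 - 3/B (a(B) = -3/B - 5*½ = -3/B - 5/2 = -5/2 - 3/B)
N = 5 (N = 2 - (-1)*3 = 2 - 1*(-3) = 2 + 3 = 5)
E(s) = -25/2 - 15/s + 5*s (E(s) = 5*(s + (-5/2 - 3/s)) = 5*(-5/2 + s - 3/s) = -25/2 - 15/s + 5*s)
(1101 - 1*809) + E(48) = (1101 - 1*809) + (-25/2 - 15/48 + 5*48) = (1101 - 809) + (-25/2 - 15*1/48 + 240) = 292 + (-25/2 - 5/16 + 240) = 292 + 3635/16 = 8307/16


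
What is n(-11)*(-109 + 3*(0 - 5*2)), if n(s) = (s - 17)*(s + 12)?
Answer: 3892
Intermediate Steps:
n(s) = (-17 + s)*(12 + s)
n(-11)*(-109 + 3*(0 - 5*2)) = (-204 + (-11)**2 - 5*(-11))*(-109 + 3*(0 - 5*2)) = (-204 + 121 + 55)*(-109 + 3*(0 - 10)) = -28*(-109 + 3*(-10)) = -28*(-109 - 30) = -28*(-139) = 3892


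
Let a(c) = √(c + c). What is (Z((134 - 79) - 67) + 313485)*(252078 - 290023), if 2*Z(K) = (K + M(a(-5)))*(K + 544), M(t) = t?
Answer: -11774067885 - 10093370*I*√10 ≈ -1.1774e+10 - 3.1918e+7*I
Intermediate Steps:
a(c) = √2*√c (a(c) = √(2*c) = √2*√c)
Z(K) = (544 + K)*(K + I*√10)/2 (Z(K) = ((K + √2*√(-5))*(K + 544))/2 = ((K + √2*(I*√5))*(544 + K))/2 = ((K + I*√10)*(544 + K))/2 = ((544 + K)*(K + I*√10))/2 = (544 + K)*(K + I*√10)/2)
(Z((134 - 79) - 67) + 313485)*(252078 - 290023) = ((((134 - 79) - 67)²/2 + 272*((134 - 79) - 67) + 272*I*√10 + I*((134 - 79) - 67)*√10/2) + 313485)*(252078 - 290023) = (((55 - 67)²/2 + 272*(55 - 67) + 272*I*√10 + I*(55 - 67)*√10/2) + 313485)*(-37945) = (((½)*(-12)² + 272*(-12) + 272*I*√10 + (½)*I*(-12)*√10) + 313485)*(-37945) = (((½)*144 - 3264 + 272*I*√10 - 6*I*√10) + 313485)*(-37945) = ((72 - 3264 + 272*I*√10 - 6*I*√10) + 313485)*(-37945) = ((-3192 + 266*I*√10) + 313485)*(-37945) = (310293 + 266*I*√10)*(-37945) = -11774067885 - 10093370*I*√10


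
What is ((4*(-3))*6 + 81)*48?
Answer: 432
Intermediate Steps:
((4*(-3))*6 + 81)*48 = (-12*6 + 81)*48 = (-72 + 81)*48 = 9*48 = 432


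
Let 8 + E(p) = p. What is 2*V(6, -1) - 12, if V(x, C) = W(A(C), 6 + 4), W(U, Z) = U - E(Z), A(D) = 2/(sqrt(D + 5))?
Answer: -14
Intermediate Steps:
E(p) = -8 + p
A(D) = 2/sqrt(5 + D) (A(D) = 2/(sqrt(5 + D)) = 2/sqrt(5 + D))
W(U, Z) = 8 + U - Z (W(U, Z) = U - (-8 + Z) = U + (8 - Z) = 8 + U - Z)
V(x, C) = -2 + 2/sqrt(5 + C) (V(x, C) = 8 + 2/sqrt(5 + C) - (6 + 4) = 8 + 2/sqrt(5 + C) - 1*10 = 8 + 2/sqrt(5 + C) - 10 = -2 + 2/sqrt(5 + C))
2*V(6, -1) - 12 = 2*(-2 + 2/sqrt(5 - 1)) - 12 = 2*(-2 + 2/sqrt(4)) - 12 = 2*(-2 + 2*(1/2)) - 12 = 2*(-2 + 1) - 12 = 2*(-1) - 12 = -2 - 12 = -14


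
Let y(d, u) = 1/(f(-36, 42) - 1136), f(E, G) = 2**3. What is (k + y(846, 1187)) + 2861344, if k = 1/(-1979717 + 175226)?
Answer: 1941389329858031/678488616 ≈ 2.8613e+6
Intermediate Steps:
f(E, G) = 8
y(d, u) = -1/1128 (y(d, u) = 1/(8 - 1136) = 1/(-1128) = -1/1128)
k = -1/1804491 (k = 1/(-1804491) = -1/1804491 ≈ -5.5417e-7)
(k + y(846, 1187)) + 2861344 = (-1/1804491 - 1/1128) + 2861344 = -601873/678488616 + 2861344 = 1941389329858031/678488616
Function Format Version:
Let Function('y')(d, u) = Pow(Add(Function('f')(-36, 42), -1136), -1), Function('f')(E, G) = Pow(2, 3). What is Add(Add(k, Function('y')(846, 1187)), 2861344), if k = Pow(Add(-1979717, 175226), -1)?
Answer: Rational(1941389329858031, 678488616) ≈ 2.8613e+6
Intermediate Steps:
Function('f')(E, G) = 8
Function('y')(d, u) = Rational(-1, 1128) (Function('y')(d, u) = Pow(Add(8, -1136), -1) = Pow(-1128, -1) = Rational(-1, 1128))
k = Rational(-1, 1804491) (k = Pow(-1804491, -1) = Rational(-1, 1804491) ≈ -5.5417e-7)
Add(Add(k, Function('y')(846, 1187)), 2861344) = Add(Add(Rational(-1, 1804491), Rational(-1, 1128)), 2861344) = Add(Rational(-601873, 678488616), 2861344) = Rational(1941389329858031, 678488616)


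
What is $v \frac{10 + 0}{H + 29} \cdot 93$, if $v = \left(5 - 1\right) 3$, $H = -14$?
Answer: $744$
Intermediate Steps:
$v = 12$ ($v = 4 \cdot 3 = 12$)
$v \frac{10 + 0}{H + 29} \cdot 93 = 12 \frac{10 + 0}{-14 + 29} \cdot 93 = 12 \cdot \frac{10}{15} \cdot 93 = 12 \cdot 10 \cdot \frac{1}{15} \cdot 93 = 12 \cdot \frac{2}{3} \cdot 93 = 8 \cdot 93 = 744$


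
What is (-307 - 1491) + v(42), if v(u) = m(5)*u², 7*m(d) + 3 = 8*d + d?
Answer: 8786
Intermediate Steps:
m(d) = -3/7 + 9*d/7 (m(d) = -3/7 + (8*d + d)/7 = -3/7 + (9*d)/7 = -3/7 + 9*d/7)
v(u) = 6*u² (v(u) = (-3/7 + (9/7)*5)*u² = (-3/7 + 45/7)*u² = 6*u²)
(-307 - 1491) + v(42) = (-307 - 1491) + 6*42² = -1798 + 6*1764 = -1798 + 10584 = 8786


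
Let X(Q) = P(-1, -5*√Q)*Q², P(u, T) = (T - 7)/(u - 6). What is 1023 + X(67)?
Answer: 5512 + 22445*√67/7 ≈ 31758.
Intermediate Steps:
P(u, T) = (-7 + T)/(-6 + u)
X(Q) = Q²*(1 + 5*√Q/7) (X(Q) = ((-7 - 5*√Q)/(-6 - 1))*Q² = ((-7 - 5*√Q)/(-7))*Q² = (-(-7 - 5*√Q)/7)*Q² = (1 + 5*√Q/7)*Q² = Q²*(1 + 5*√Q/7))
1023 + X(67) = 1023 + (67² + 5*67^(5/2)/7) = 1023 + (4489 + 5*(4489*√67)/7) = 1023 + (4489 + 22445*√67/7) = 5512 + 22445*√67/7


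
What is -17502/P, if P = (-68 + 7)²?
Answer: -17502/3721 ≈ -4.7036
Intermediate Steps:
P = 3721 (P = (-61)² = 3721)
-17502/P = -17502/3721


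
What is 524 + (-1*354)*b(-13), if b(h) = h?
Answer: 5126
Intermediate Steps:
524 + (-1*354)*b(-13) = 524 - 1*354*(-13) = 524 - 354*(-13) = 524 + 4602 = 5126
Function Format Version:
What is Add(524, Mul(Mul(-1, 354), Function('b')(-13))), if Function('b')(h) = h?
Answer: 5126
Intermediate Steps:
Add(524, Mul(Mul(-1, 354), Function('b')(-13))) = Add(524, Mul(Mul(-1, 354), -13)) = Add(524, Mul(-354, -13)) = Add(524, 4602) = 5126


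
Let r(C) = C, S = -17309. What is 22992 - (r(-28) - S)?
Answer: 5711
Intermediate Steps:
22992 - (r(-28) - S) = 22992 - (-28 - 1*(-17309)) = 22992 - (-28 + 17309) = 22992 - 1*17281 = 22992 - 17281 = 5711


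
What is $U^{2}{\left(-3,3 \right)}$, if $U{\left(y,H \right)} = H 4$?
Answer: $144$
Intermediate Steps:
$U{\left(y,H \right)} = 4 H$
$U^{2}{\left(-3,3 \right)} = \left(4 \cdot 3\right)^{2} = 12^{2} = 144$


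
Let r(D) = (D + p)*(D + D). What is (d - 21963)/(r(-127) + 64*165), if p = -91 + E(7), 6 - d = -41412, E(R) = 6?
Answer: 19455/64408 ≈ 0.30206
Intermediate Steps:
d = 41418 (d = 6 - 1*(-41412) = 6 + 41412 = 41418)
p = -85 (p = -91 + 6 = -85)
r(D) = 2*D*(-85 + D) (r(D) = (D - 85)*(D + D) = (-85 + D)*(2*D) = 2*D*(-85 + D))
(d - 21963)/(r(-127) + 64*165) = (41418 - 21963)/(2*(-127)*(-85 - 127) + 64*165) = 19455/(2*(-127)*(-212) + 10560) = 19455/(53848 + 10560) = 19455/64408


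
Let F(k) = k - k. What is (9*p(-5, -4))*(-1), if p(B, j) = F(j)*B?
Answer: 0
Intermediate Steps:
F(k) = 0
p(B, j) = 0 (p(B, j) = 0*B = 0)
(9*p(-5, -4))*(-1) = (9*0)*(-1) = 0*(-1) = 0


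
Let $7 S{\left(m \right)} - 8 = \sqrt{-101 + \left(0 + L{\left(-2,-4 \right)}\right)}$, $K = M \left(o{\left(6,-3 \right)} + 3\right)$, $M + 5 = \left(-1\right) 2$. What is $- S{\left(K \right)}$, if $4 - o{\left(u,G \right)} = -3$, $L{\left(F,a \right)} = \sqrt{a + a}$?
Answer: $- \frac{8}{7} - \frac{\sqrt{-101 + 2 i \sqrt{2}}}{7} \approx -1.163 - 1.4358 i$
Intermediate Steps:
$L{\left(F,a \right)} = \sqrt{2} \sqrt{a}$ ($L{\left(F,a \right)} = \sqrt{2 a} = \sqrt{2} \sqrt{a}$)
$o{\left(u,G \right)} = 7$ ($o{\left(u,G \right)} = 4 - -3 = 4 + 3 = 7$)
$M = -7$ ($M = -5 - 2 = -7$)
$K = -70$ ($K = - 7 \left(7 + 3\right) = \left(-7\right) 10 = -70$)
$S{\left(m \right)} = \frac{8}{7} + \frac{\sqrt{-101 + 2 i \sqrt{2}}}{7}$ ($S{\left(m \right)} = \frac{8}{7} + \frac{\sqrt{-101 + \left(0 + \sqrt{2} \sqrt{-4}\right)}}{7} = \frac{8}{7} + \frac{\sqrt{-101 + \left(0 + \sqrt{2} \cdot 2 i\right)}}{7} = \frac{8}{7} + \frac{\sqrt{-101 + \left(0 + 2 i \sqrt{2}\right)}}{7} = \frac{8}{7} + \frac{\sqrt{-101 + 2 i \sqrt{2}}}{7}$)
$- S{\left(K \right)} = - (\frac{8}{7} + \frac{\sqrt{-101 + 2 i \sqrt{2}}}{7}) = - \frac{8}{7} - \frac{\sqrt{-101 + 2 i \sqrt{2}}}{7}$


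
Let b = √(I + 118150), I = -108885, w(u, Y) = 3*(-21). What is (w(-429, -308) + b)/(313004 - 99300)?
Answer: -63/213704 + √9265/213704 ≈ 0.00015561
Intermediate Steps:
w(u, Y) = -63
b = √9265 (b = √(-108885 + 118150) = √9265 ≈ 96.255)
(w(-429, -308) + b)/(313004 - 99300) = (-63 + √9265)/(313004 - 99300) = (-63 + √9265)/213704 = (-63 + √9265)*(1/213704) = -63/213704 + √9265/213704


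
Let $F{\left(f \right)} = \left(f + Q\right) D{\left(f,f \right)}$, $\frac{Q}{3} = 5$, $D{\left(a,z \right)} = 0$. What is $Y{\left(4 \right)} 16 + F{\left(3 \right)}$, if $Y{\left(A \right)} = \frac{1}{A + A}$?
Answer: $2$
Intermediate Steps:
$Q = 15$ ($Q = 3 \cdot 5 = 15$)
$F{\left(f \right)} = 0$ ($F{\left(f \right)} = \left(f + 15\right) 0 = \left(15 + f\right) 0 = 0$)
$Y{\left(A \right)} = \frac{1}{2 A}$
$Y{\left(4 \right)} 16 + F{\left(3 \right)} = \frac{1}{2 \cdot 4} \cdot 16 + 0 = \frac{1}{2} \cdot \frac{1}{4} \cdot 16 + 0 = \frac{1}{8} \cdot 16 + 0 = 2 + 0 = 2$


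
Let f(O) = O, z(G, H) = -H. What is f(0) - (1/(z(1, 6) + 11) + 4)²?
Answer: -441/25 ≈ -17.640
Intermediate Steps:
f(0) - (1/(z(1, 6) + 11) + 4)² = 0 - (1/(-1*6 + 11) + 4)² = 0 - (1/(-6 + 11) + 4)² = 0 - (1/5 + 4)² = 0 - (⅕ + 4)² = 0 - (21/5)² = 0 - 1*441/25 = 0 - 441/25 = -441/25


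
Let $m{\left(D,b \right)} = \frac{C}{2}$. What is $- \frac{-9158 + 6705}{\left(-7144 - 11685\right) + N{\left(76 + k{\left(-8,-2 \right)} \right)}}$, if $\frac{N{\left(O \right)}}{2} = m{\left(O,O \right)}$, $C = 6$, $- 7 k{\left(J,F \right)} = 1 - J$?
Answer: $- \frac{2453}{18823} \approx -0.13032$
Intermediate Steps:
$k{\left(J,F \right)} = - \frac{1}{7} + \frac{J}{7}$ ($k{\left(J,F \right)} = - \frac{1 - J}{7} = - \frac{1}{7} + \frac{J}{7}$)
$m{\left(D,b \right)} = 3$ ($m{\left(D,b \right)} = \frac{6}{2} = 6 \cdot \frac{1}{2} = 3$)
$N{\left(O \right)} = 6$ ($N{\left(O \right)} = 2 \cdot 3 = 6$)
$- \frac{-9158 + 6705}{\left(-7144 - 11685\right) + N{\left(76 + k{\left(-8,-2 \right)} \right)}} = - \frac{-9158 + 6705}{\left(-7144 - 11685\right) + 6} = - \frac{-2453}{-18829 + 6} = - \frac{-2453}{-18823} = - \frac{\left(-2453\right) \left(-1\right)}{18823} = \left(-1\right) \frac{2453}{18823} = - \frac{2453}{18823}$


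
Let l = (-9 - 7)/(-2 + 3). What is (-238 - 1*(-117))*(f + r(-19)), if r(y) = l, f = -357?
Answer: 45133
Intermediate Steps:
l = -16 (l = -16/1 = -16*1 = -16)
r(y) = -16
(-238 - 1*(-117))*(f + r(-19)) = (-238 - 1*(-117))*(-357 - 16) = (-238 + 117)*(-373) = -121*(-373) = 45133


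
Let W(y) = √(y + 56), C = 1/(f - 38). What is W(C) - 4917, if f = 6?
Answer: -4917 + 3*√398/8 ≈ -4909.5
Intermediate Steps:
C = -1/32 (C = 1/(6 - 38) = 1/(-32) = -1/32 ≈ -0.031250)
W(y) = √(56 + y)
W(C) - 4917 = √(56 - 1/32) - 4917 = √(1791/32) - 4917 = 3*√398/8 - 4917 = -4917 + 3*√398/8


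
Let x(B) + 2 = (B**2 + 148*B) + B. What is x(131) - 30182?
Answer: 6496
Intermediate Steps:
x(B) = -2 + B**2 + 149*B (x(B) = -2 + ((B**2 + 148*B) + B) = -2 + (B**2 + 149*B) = -2 + B**2 + 149*B)
x(131) - 30182 = (-2 + 131**2 + 149*131) - 30182 = (-2 + 17161 + 19519) - 30182 = 36678 - 30182 = 6496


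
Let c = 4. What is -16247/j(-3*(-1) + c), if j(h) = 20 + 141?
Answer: -2321/23 ≈ -100.91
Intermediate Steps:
j(h) = 161
-16247/j(-3*(-1) + c) = -16247/161 = -16247*1/161 = -2321/23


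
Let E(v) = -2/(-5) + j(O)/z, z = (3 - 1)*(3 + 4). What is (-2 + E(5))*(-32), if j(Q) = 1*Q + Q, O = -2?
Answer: 2112/35 ≈ 60.343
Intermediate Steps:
j(Q) = 2*Q (j(Q) = Q + Q = 2*Q)
z = 14 (z = 2*7 = 14)
E(v) = 4/35 (E(v) = -2/(-5) + (2*(-2))/14 = -2*(-⅕) - 4*1/14 = ⅖ - 2/7 = 4/35)
(-2 + E(5))*(-32) = (-2 + 4/35)*(-32) = -66/35*(-32) = 2112/35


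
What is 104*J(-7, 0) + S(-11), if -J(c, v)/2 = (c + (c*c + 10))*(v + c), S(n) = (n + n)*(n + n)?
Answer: 76196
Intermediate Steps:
S(n) = 4*n**2 (S(n) = (2*n)*(2*n) = 4*n**2)
J(c, v) = -2*(c + v)*(10 + c + c**2) (J(c, v) = -2*(c + (c*c + 10))*(v + c) = -2*(c + (c**2 + 10))*(c + v) = -2*(c + (10 + c**2))*(c + v) = -2*(10 + c + c**2)*(c + v) = -2*(c + v)*(10 + c + c**2))
104*J(-7, 0) + S(-11) = 104*(-20*(-7) - 20*0 - 2*(-7)**2 - 2*(-7)**3 - 2*(-7)*0 - 2*0*(-7)**2) + 4*(-11)**2 = 104*(140 + 0 - 2*49 - 2*(-343) + 0 - 2*0*49) + 4*121 = 104*(140 + 0 - 98 + 686 + 0 + 0) + 484 = 104*728 + 484 = 75712 + 484 = 76196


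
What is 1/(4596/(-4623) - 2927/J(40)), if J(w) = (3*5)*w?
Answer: -924600/5429707 ≈ -0.17029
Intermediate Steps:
J(w) = 15*w
1/(4596/(-4623) - 2927/J(40)) = 1/(4596/(-4623) - 2927/(15*40)) = 1/(4596*(-1/4623) - 2927/600) = 1/(-1532/1541 - 2927*1/600) = 1/(-1532/1541 - 2927/600) = 1/(-5429707/924600) = -924600/5429707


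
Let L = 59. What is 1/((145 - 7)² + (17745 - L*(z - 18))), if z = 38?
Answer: 1/35609 ≈ 2.8083e-5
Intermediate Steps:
1/((145 - 7)² + (17745 - L*(z - 18))) = 1/((145 - 7)² + (17745 - 59*(38 - 18))) = 1/(138² + (17745 - 59*20)) = 1/(19044 + (17745 - 1*1180)) = 1/(19044 + (17745 - 1180)) = 1/(19044 + 16565) = 1/35609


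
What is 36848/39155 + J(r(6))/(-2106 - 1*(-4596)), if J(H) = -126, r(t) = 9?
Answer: 2893933/3249865 ≈ 0.89048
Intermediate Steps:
36848/39155 + J(r(6))/(-2106 - 1*(-4596)) = 36848/39155 - 126/(-2106 - 1*(-4596)) = 36848*(1/39155) - 126/(-2106 + 4596) = 36848/39155 - 126/2490 = 36848/39155 - 126*1/2490 = 36848/39155 - 21/415 = 2893933/3249865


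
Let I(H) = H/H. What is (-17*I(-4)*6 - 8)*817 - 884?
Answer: -90754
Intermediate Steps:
I(H) = 1
(-17*I(-4)*6 - 8)*817 - 884 = (-17*6 - 8)*817 - 884 = (-102 - 8)*817 - 884 = -110*817 - 884 = -89870 - 884 = -90754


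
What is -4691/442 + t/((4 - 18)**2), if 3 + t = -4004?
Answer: -1345265/43316 ≈ -31.057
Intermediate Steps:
t = -4007 (t = -3 - 4004 = -4007)
-4691/442 + t/((4 - 18)**2) = -4691/442 - 4007/(4 - 18)**2 = -4691*1/442 - 4007/((-14)**2) = -4691/442 - 4007/196 = -1345265/43316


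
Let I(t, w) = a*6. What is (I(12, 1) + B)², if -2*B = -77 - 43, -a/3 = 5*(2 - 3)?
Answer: 22500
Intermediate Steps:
a = 15 (a = -15*(2 - 3) = -15*(-1) = -3*(-5) = 15)
I(t, w) = 90 (I(t, w) = 15*6 = 90)
B = 60 (B = -(-77 - 43)/2 = -½*(-120) = 60)
(I(12, 1) + B)² = (90 + 60)² = 150² = 22500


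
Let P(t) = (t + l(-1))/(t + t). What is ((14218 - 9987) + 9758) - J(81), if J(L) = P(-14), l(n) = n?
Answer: 391677/28 ≈ 13988.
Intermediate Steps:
P(t) = (-1 + t)/(2*t) (P(t) = (t - 1)/(t + t) = (-1 + t)/((2*t)) = (-1 + t)*(1/(2*t)) = (-1 + t)/(2*t))
J(L) = 15/28 (J(L) = (1/2)*(-1 - 14)/(-14) = (1/2)*(-1/14)*(-15) = 15/28)
((14218 - 9987) + 9758) - J(81) = ((14218 - 9987) + 9758) - 1*15/28 = (4231 + 9758) - 15/28 = 13989 - 15/28 = 391677/28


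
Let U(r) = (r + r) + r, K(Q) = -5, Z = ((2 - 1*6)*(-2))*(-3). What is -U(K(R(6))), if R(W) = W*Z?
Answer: 15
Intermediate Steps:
Z = -24 (Z = ((2 - 6)*(-2))*(-3) = -4*(-2)*(-3) = 8*(-3) = -24)
R(W) = -24*W (R(W) = W*(-24) = -24*W)
U(r) = 3*r (U(r) = 2*r + r = 3*r)
-U(K(R(6))) = -3*(-5) = -1*(-15) = 15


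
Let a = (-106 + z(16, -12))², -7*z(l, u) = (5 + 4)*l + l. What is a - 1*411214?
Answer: -19335882/49 ≈ -3.9461e+5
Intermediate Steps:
z(l, u) = -10*l/7 (z(l, u) = -((5 + 4)*l + l)/7 = -(9*l + l)/7 = -10*l/7)
a = 813604/49 (a = (-106 - 10/7*16)² = (-106 - 160/7)² = (-902/7)² = 813604/49 ≈ 16604.)
a - 1*411214 = 813604/49 - 1*411214 = 813604/49 - 411214 = -19335882/49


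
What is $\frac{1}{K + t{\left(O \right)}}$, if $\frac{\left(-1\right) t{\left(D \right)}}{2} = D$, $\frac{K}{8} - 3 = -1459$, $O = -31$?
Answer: $- \frac{1}{11586} \approx -8.6311 \cdot 10^{-5}$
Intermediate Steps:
$K = -11648$ ($K = 24 + 8 \left(-1459\right) = 24 - 11672 = -11648$)
$t{\left(D \right)} = - 2 D$
$\frac{1}{K + t{\left(O \right)}} = \frac{1}{-11648 - -62} = \frac{1}{-11648 + 62} = \frac{1}{-11586} = - \frac{1}{11586}$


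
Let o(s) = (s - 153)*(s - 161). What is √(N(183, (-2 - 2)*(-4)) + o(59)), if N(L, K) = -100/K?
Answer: √38327/2 ≈ 97.886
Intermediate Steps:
o(s) = (-161 + s)*(-153 + s) (o(s) = (-153 + s)*(-161 + s) = (-161 + s)*(-153 + s))
√(N(183, (-2 - 2)*(-4)) + o(59)) = √(-100*(-1/(4*(-2 - 2))) + (24633 + 59² - 314*59)) = √(-100/((-4*(-4))) + (24633 + 3481 - 18526)) = √(-100/16 + 9588) = √(-100*1/16 + 9588) = √(-25/4 + 9588) = √(38327/4) = √38327/2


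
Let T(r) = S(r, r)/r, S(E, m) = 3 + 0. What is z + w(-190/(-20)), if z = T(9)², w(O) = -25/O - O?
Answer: -4111/342 ≈ -12.020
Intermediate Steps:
S(E, m) = 3
T(r) = 3/r
w(O) = -O - 25/O
z = ⅑ (z = (3/9)² = (3*(⅑))² = (⅓)² = ⅑ ≈ 0.11111)
z + w(-190/(-20)) = ⅑ + (-(-190)/(-20) - 25/((-190/(-20)))) = ⅑ + (-(-190)*(-1)/20 - 25/((-190*(-1/20)))) = ⅑ + (-1*19/2 - 25/19/2) = ⅑ + (-19/2 - 25*2/19) = ⅑ + (-19/2 - 50/19) = ⅑ - 461/38 = -4111/342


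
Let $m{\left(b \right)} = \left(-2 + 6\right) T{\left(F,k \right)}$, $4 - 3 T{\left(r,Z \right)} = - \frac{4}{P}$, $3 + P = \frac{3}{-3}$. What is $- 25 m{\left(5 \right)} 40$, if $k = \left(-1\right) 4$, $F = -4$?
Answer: $-4000$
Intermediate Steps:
$P = -4$ ($P = -3 + \frac{3}{-3} = -3 + 3 \left(- \frac{1}{3}\right) = -3 - 1 = -4$)
$k = -4$
$T{\left(r,Z \right)} = 1$ ($T{\left(r,Z \right)} = \frac{4}{3} - \frac{\left(-4\right) \frac{1}{-4}}{3} = \frac{4}{3} - \frac{\left(-4\right) \left(- \frac{1}{4}\right)}{3} = \frac{4}{3} - \frac{1}{3} = 1$)
$m{\left(b \right)} = 4$ ($m{\left(b \right)} = \left(-2 + 6\right) 1 = 4 \cdot 1 = 4$)
$- 25 m{\left(5 \right)} 40 = \left(-25\right) 4 \cdot 40 = \left(-100\right) 40 = -4000$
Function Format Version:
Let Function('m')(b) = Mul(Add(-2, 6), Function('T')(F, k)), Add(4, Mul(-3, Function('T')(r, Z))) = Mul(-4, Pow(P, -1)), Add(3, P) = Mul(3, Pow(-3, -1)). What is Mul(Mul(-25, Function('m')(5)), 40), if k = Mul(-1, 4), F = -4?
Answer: -4000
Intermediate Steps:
P = -4 (P = Add(-3, Mul(3, Pow(-3, -1))) = Add(-3, Mul(3, Rational(-1, 3))) = Add(-3, -1) = -4)
k = -4
Function('T')(r, Z) = 1 (Function('T')(r, Z) = Add(Rational(4, 3), Mul(Rational(-1, 3), Mul(-4, Pow(-4, -1)))) = Add(Rational(4, 3), Mul(Rational(-1, 3), Mul(-4, Rational(-1, 4)))) = Add(Rational(4, 3), Mul(Rational(-1, 3), 1)) = Add(Rational(4, 3), Rational(-1, 3)) = 1)
Function('m')(b) = 4 (Function('m')(b) = Mul(Add(-2, 6), 1) = Mul(4, 1) = 4)
Mul(Mul(-25, Function('m')(5)), 40) = Mul(Mul(-25, 4), 40) = Mul(-100, 40) = -4000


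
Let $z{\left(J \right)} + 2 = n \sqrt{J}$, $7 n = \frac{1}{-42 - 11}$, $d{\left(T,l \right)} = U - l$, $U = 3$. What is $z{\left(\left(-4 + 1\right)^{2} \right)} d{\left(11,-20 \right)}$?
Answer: $- \frac{17135}{371} \approx -46.186$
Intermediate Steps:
$d{\left(T,l \right)} = 3 - l$
$n = - \frac{1}{371}$ ($n = \frac{1}{7 \left(-42 - 11\right)} = \frac{1}{7 \left(-53\right)} = \frac{1}{7} \left(- \frac{1}{53}\right) = - \frac{1}{371} \approx -0.0026954$)
$z{\left(J \right)} = -2 - \frac{\sqrt{J}}{371}$
$z{\left(\left(-4 + 1\right)^{2} \right)} d{\left(11,-20 \right)} = \left(-2 - \frac{\sqrt{\left(-4 + 1\right)^{2}}}{371}\right) \left(3 - -20\right) = \left(-2 - \frac{\sqrt{\left(-3\right)^{2}}}{371}\right) \left(3 + 20\right) = \left(-2 - \frac{\sqrt{9}}{371}\right) 23 = \left(-2 - \frac{3}{371}\right) 23 = \left(- \frac{745}{371}\right) 23 = - \frac{17135}{371}$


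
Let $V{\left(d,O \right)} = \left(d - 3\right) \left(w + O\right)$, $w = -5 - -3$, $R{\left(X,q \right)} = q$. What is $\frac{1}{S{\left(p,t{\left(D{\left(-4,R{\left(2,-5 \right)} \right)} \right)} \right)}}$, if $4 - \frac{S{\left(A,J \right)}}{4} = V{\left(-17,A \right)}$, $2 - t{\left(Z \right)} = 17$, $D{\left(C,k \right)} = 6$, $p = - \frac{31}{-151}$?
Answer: $- \frac{151}{19264} \approx -0.0078385$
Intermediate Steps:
$p = \frac{31}{151}$ ($p = \left(-31\right) \left(- \frac{1}{151}\right) = \frac{31}{151} \approx 0.2053$)
$t{\left(Z \right)} = -15$ ($t{\left(Z \right)} = 2 - 17 = -15$)
$w = -2$ ($w = -5 + 3 = -2$)
$V{\left(d,O \right)} = \left(-3 + d\right) \left(-2 + O\right)$ ($V{\left(d,O \right)} = \left(d - 3\right) \left(-2 + O\right) = \left(-3 + d\right) \left(-2 + O\right)$)
$S{\left(A,J \right)} = -144 + 80 A$ ($S{\left(A,J \right)} = 16 - 4 \left(6 - 3 A - -34 + A \left(-17\right)\right) = 16 - 4 \left(6 - 3 A + 34 - 17 A\right) = 16 - 4 \left(40 - 20 A\right) = 16 + \left(-160 + 80 A\right) = -144 + 80 A$)
$\frac{1}{S{\left(p,t{\left(D{\left(-4,R{\left(2,-5 \right)} \right)} \right)} \right)}} = \frac{1}{-144 + 80 \cdot \frac{31}{151}} = \frac{1}{-144 + \frac{2480}{151}} = \frac{1}{- \frac{19264}{151}} = - \frac{151}{19264}$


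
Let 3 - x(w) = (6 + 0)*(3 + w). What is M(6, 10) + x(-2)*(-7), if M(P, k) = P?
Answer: 27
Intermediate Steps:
x(w) = -15 - 6*w (x(w) = 3 - (6 + 0)*(3 + w) = 3 - 6*(3 + w) = 3 - (18 + 6*w) = 3 + (-18 - 6*w) = -15 - 6*w)
M(6, 10) + x(-2)*(-7) = 6 + (-15 - 6*(-2))*(-7) = 6 + (-15 + 12)*(-7) = 6 - 3*(-7) = 6 + 21 = 27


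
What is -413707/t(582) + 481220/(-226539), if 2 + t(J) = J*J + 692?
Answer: -85684525051/25630169382 ≈ -3.3431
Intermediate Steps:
t(J) = 690 + J² (t(J) = -2 + (J*J + 692) = -2 + (J² + 692) = -2 + (692 + J²) = 690 + J²)
-413707/t(582) + 481220/(-226539) = -413707/(690 + 582²) + 481220/(-226539) = -413707/(690 + 338724) + 481220*(-1/226539) = -413707/339414 - 481220/226539 = -85684525051/25630169382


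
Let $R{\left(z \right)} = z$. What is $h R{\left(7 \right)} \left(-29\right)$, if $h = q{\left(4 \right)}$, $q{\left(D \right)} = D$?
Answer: $-812$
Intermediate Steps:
$h = 4$
$h R{\left(7 \right)} \left(-29\right) = 4 \cdot 7 \left(-29\right) = 28 \left(-29\right) = -812$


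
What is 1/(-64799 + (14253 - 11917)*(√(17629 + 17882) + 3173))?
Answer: 7347329/53789463600385 - 2336*√35511/53789463600385 ≈ 1.2841e-7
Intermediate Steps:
1/(-64799 + (14253 - 11917)*(√(17629 + 17882) + 3173)) = 1/(-64799 + 2336*(√35511 + 3173)) = 1/(-64799 + 2336*(3173 + √35511)) = 1/(-64799 + (7412128 + 2336*√35511)) = 1/(7347329 + 2336*√35511)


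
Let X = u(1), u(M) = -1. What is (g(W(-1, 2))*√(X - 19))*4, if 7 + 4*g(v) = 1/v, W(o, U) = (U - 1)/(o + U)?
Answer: -12*I*√5 ≈ -26.833*I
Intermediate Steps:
W(o, U) = (-1 + U)/(U + o)
g(v) = -7/4 + 1/(4*v)
X = -1
(g(W(-1, 2))*√(X - 19))*4 = (((1 - 7*(-1 + 2)/(2 - 1))/(4*(((-1 + 2)/(2 - 1)))))*√(-1 - 19))*4 = (((1 - 7/1)/(4*((1/1))))*√(-20))*4 = (((1 - 7)/(4*((1*1))))*(2*I*√5))*4 = (((¼)*(1 - 7*1)/1)*(2*I*√5))*4 = (((¼)*1*(1 - 7))*(2*I*√5))*4 = (((¼)*1*(-6))*(2*I*√5))*4 = -3*I*√5*4 = -12*I*√5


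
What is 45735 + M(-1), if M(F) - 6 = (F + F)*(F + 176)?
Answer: 45391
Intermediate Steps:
M(F) = 6 + 2*F*(176 + F) (M(F) = 6 + (F + F)*(F + 176) = 6 + (2*F)*(176 + F) = 6 + 2*F*(176 + F))
45735 + M(-1) = 45735 + (6 + 2*(-1)**2 + 352*(-1)) = 45735 + (6 + 2*1 - 352) = 45735 + (6 + 2 - 352) = 45735 - 344 = 45391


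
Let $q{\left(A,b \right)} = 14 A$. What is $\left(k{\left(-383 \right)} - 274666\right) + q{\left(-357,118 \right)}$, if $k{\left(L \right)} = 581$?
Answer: $-279083$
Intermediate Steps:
$\left(k{\left(-383 \right)} - 274666\right) + q{\left(-357,118 \right)} = \left(581 - 274666\right) + 14 \left(-357\right) = -274085 - 4998 = -279083$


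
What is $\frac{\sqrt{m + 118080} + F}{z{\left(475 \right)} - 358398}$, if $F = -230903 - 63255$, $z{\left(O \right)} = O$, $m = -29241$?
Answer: $\frac{294158}{357923} - \frac{3 \sqrt{9871}}{357923} \approx 0.82101$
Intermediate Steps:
$F = -294158$
$\frac{\sqrt{m + 118080} + F}{z{\left(475 \right)} - 358398} = \frac{\sqrt{-29241 + 118080} - 294158}{475 - 358398} = \frac{\sqrt{88839} - 294158}{-357923} = \left(3 \sqrt{9871} - 294158\right) \left(- \frac{1}{357923}\right) = \left(-294158 + 3 \sqrt{9871}\right) \left(- \frac{1}{357923}\right) = \frac{294158}{357923} - \frac{3 \sqrt{9871}}{357923}$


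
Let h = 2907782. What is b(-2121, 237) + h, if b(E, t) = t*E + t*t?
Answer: 2461274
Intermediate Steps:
b(E, t) = t² + E*t (b(E, t) = E*t + t² = t² + E*t)
b(-2121, 237) + h = 237*(-2121 + 237) + 2907782 = 237*(-1884) + 2907782 = -446508 + 2907782 = 2461274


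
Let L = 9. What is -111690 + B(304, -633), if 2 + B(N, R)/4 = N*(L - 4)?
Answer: -105618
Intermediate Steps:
B(N, R) = -8 + 20*N (B(N, R) = -8 + 4*(N*(9 - 4)) = -8 + 4*(N*5) = -8 + 4*(5*N) = -8 + 20*N)
-111690 + B(304, -633) = -111690 + (-8 + 20*304) = -111690 + (-8 + 6080) = -111690 + 6072 = -105618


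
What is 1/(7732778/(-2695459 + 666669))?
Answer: -1014395/3866389 ≈ -0.26236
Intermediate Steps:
1/(7732778/(-2695459 + 666669)) = 1/(7732778/(-2028790)) = 1/(7732778*(-1/2028790)) = 1/(-3866389/1014395) = -1014395/3866389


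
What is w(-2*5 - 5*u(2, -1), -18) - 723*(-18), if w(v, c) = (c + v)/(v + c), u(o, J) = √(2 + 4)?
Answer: 13015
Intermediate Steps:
u(o, J) = √6
w(v, c) = 1 (w(v, c) = (c + v)/(c + v) = 1)
w(-2*5 - 5*u(2, -1), -18) - 723*(-18) = 1 - 723*(-18) = 1 - 241*(-54) = 1 + 13014 = 13015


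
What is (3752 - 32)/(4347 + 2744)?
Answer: 3720/7091 ≈ 0.52461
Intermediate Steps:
(3752 - 32)/(4347 + 2744) = 3720/7091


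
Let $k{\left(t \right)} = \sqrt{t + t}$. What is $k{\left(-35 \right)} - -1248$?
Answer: $1248 + i \sqrt{70} \approx 1248.0 + 8.3666 i$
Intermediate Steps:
$k{\left(t \right)} = \sqrt{2} \sqrt{t}$ ($k{\left(t \right)} = \sqrt{2 t} = \sqrt{2} \sqrt{t}$)
$k{\left(-35 \right)} - -1248 = \sqrt{2} \sqrt{-35} - -1248 = \sqrt{2} i \sqrt{35} + 1248 = i \sqrt{70} + 1248 = 1248 + i \sqrt{70}$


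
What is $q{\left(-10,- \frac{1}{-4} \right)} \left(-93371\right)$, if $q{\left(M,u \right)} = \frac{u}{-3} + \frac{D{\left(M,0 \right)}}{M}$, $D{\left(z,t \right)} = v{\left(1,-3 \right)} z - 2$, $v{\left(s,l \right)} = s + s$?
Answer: $- \frac{11858117}{60} \approx -1.9764 \cdot 10^{5}$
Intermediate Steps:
$v{\left(s,l \right)} = 2 s$
$D{\left(z,t \right)} = -2 + 2 z$ ($D{\left(z,t \right)} = 2 \cdot 1 z - 2 = 2 z - 2 = -2 + 2 z$)
$q{\left(M,u \right)} = - \frac{u}{3} + \frac{-2 + 2 M}{M}$ ($q{\left(M,u \right)} = \frac{u}{-3} + \frac{-2 + 2 M}{M} = u \left(- \frac{1}{3}\right) + \frac{-2 + 2 M}{M} = - \frac{u}{3} + \frac{-2 + 2 M}{M}$)
$q{\left(-10,- \frac{1}{-4} \right)} \left(-93371\right) = \left(2 - \frac{2}{-10} - \frac{\left(-1\right) \frac{1}{-4}}{3}\right) \left(-93371\right) = \left(2 - - \frac{1}{5} - \frac{\left(-1\right) \left(- \frac{1}{4}\right)}{3}\right) \left(-93371\right) = \left(2 + \frac{1}{5} - \frac{1}{12}\right) \left(-93371\right) = \frac{127}{60} \left(-93371\right) = - \frac{11858117}{60}$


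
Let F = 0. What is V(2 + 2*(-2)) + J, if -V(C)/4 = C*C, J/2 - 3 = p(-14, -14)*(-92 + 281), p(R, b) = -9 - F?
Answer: -3412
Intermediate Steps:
p(R, b) = -9 (p(R, b) = -9 - 1*0 = -9 + 0 = -9)
J = -3396 (J = 6 + 2*(-9*(-92 + 281)) = 6 + 2*(-9*189) = 6 + 2*(-1701) = 6 - 3402 = -3396)
V(C) = -4*C² (V(C) = -4*C*C = -4*C²)
V(2 + 2*(-2)) + J = -4*(2 + 2*(-2))² - 3396 = -4*(2 - 4)² - 3396 = -4*(-2)² - 3396 = -4*4 - 3396 = -16 - 3396 = -3412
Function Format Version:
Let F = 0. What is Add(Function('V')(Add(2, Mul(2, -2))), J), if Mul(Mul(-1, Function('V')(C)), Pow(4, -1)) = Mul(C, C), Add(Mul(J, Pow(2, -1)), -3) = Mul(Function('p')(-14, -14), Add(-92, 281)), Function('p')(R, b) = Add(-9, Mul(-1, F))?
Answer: -3412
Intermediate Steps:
Function('p')(R, b) = -9 (Function('p')(R, b) = Add(-9, Mul(-1, 0)) = Add(-9, 0) = -9)
J = -3396 (J = Add(6, Mul(2, Mul(-9, Add(-92, 281)))) = Add(6, Mul(2, Mul(-9, 189))) = Add(6, Mul(2, -1701)) = Add(6, -3402) = -3396)
Function('V')(C) = Mul(-4, Pow(C, 2)) (Function('V')(C) = Mul(-4, Mul(C, C)) = Mul(-4, Pow(C, 2)))
Add(Function('V')(Add(2, Mul(2, -2))), J) = Add(Mul(-4, Pow(Add(2, Mul(2, -2)), 2)), -3396) = Add(Mul(-4, Pow(Add(2, -4), 2)), -3396) = Add(Mul(-4, Pow(-2, 2)), -3396) = Add(Mul(-4, 4), -3396) = Add(-16, -3396) = -3412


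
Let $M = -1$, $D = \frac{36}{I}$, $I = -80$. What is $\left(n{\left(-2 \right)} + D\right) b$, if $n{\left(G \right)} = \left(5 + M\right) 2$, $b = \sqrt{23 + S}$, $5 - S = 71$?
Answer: $\frac{151 i \sqrt{43}}{20} \approx 49.509 i$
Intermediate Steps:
$D = - \frac{9}{20}$ ($D = \frac{36}{-80} = 36 \left(- \frac{1}{80}\right) = - \frac{9}{20} \approx -0.45$)
$S = -66$ ($S = 5 - 71 = -66$)
$b = i \sqrt{43}$ ($b = \sqrt{23 - 66} = \sqrt{-43} = i \sqrt{43} \approx 6.5574 i$)
$n{\left(G \right)} = 8$ ($n{\left(G \right)} = \left(5 - 1\right) 2 = 4 \cdot 2 = 8$)
$\left(n{\left(-2 \right)} + D\right) b = \left(8 - \frac{9}{20}\right) i \sqrt{43} = \frac{151 i \sqrt{43}}{20}$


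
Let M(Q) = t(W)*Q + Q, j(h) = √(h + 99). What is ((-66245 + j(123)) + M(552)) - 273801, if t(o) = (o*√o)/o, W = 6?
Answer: -339494 + √222 + 552*√6 ≈ -3.3813e+5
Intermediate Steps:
j(h) = √(99 + h)
t(o) = √o (t(o) = o^(3/2)/o = √o)
M(Q) = Q + Q*√6 (M(Q) = √6*Q + Q = Q*√6 + Q = Q + Q*√6)
((-66245 + j(123)) + M(552)) - 273801 = ((-66245 + √(99 + 123)) + 552*(1 + √6)) - 273801 = ((-66245 + √222) + (552 + 552*√6)) - 273801 = (-65693 + √222 + 552*√6) - 273801 = -339494 + √222 + 552*√6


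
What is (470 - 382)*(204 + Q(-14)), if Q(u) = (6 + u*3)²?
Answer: 132000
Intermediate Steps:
Q(u) = (6 + 3*u)²
(470 - 382)*(204 + Q(-14)) = (470 - 382)*(204 + 9*(2 - 14)²) = 88*(204 + 9*(-12)²) = 88*(204 + 9*144) = 88*(204 + 1296) = 88*1500 = 132000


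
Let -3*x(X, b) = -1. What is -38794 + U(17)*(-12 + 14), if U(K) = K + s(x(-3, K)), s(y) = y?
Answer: -116278/3 ≈ -38759.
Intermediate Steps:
x(X, b) = ⅓ (x(X, b) = -⅓*(-1) = ⅓)
U(K) = ⅓ + K (U(K) = K + ⅓ = ⅓ + K)
-38794 + U(17)*(-12 + 14) = -38794 + (⅓ + 17)*(-12 + 14) = -38794 + (52/3)*2 = -38794 + 104/3 = -116278/3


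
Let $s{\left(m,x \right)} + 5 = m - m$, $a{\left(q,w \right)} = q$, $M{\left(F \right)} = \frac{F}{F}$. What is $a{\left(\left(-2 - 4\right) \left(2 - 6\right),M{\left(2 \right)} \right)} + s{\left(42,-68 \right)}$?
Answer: $19$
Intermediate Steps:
$M{\left(F \right)} = 1$
$s{\left(m,x \right)} = -5$ ($s{\left(m,x \right)} = -5 + \left(m - m\right) = -5 + 0 = -5$)
$a{\left(\left(-2 - 4\right) \left(2 - 6\right),M{\left(2 \right)} \right)} + s{\left(42,-68 \right)} = \left(-2 - 4\right) \left(2 - 6\right) - 5 = - 6 \left(2 - 6\right) - 5 = \left(-6\right) \left(-4\right) - 5 = 24 - 5 = 19$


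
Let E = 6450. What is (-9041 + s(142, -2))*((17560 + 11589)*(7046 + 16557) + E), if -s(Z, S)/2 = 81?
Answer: -6331758763291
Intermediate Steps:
s(Z, S) = -162 (s(Z, S) = -2*81 = -162)
(-9041 + s(142, -2))*((17560 + 11589)*(7046 + 16557) + E) = (-9041 - 162)*((17560 + 11589)*(7046 + 16557) + 6450) = -9203*(29149*23603 + 6450) = -9203*(688003847 + 6450) = -9203*688010297 = -6331758763291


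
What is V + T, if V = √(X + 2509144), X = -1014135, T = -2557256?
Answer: -2557256 + √1495009 ≈ -2.5560e+6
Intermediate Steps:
V = √1495009 (V = √(-1014135 + 2509144) = √1495009 ≈ 1222.7)
V + T = √1495009 - 2557256 = -2557256 + √1495009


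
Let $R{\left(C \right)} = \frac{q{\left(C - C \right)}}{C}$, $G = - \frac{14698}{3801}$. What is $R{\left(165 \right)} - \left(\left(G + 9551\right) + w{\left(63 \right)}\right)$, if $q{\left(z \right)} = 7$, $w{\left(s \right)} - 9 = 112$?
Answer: $- \frac{2021162701}{209055} \approx -9668.1$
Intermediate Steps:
$w{\left(s \right)} = 121$ ($w{\left(s \right)} = 9 + 112 = 121$)
$G = - \frac{14698}{3801}$ ($G = \left(-14698\right) \frac{1}{3801} = - \frac{14698}{3801} \approx -3.8669$)
$R{\left(C \right)} = \frac{7}{C}$
$R{\left(165 \right)} - \left(\left(G + 9551\right) + w{\left(63 \right)}\right) = \frac{7}{165} - \left(\left(- \frac{14698}{3801} + 9551\right) + 121\right) = 7 \cdot \frac{1}{165} - \left(\frac{36288653}{3801} + 121\right) = \frac{7}{165} - \frac{36748574}{3801} = - \frac{2021162701}{209055}$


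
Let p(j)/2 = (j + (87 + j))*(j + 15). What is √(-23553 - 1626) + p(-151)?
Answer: 58480 + I*√25179 ≈ 58480.0 + 158.68*I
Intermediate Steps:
p(j) = 2*(15 + j)*(87 + 2*j) (p(j) = 2*((j + (87 + j))*(j + 15)) = 2*((87 + 2*j)*(15 + j)) = 2*((15 + j)*(87 + 2*j)) = 2*(15 + j)*(87 + 2*j))
√(-23553 - 1626) + p(-151) = √(-23553 - 1626) + (2610 + 4*(-151)² + 234*(-151)) = √(-25179) + (2610 + 4*22801 - 35334) = I*√25179 + (2610 + 91204 - 35334) = I*√25179 + 58480 = 58480 + I*√25179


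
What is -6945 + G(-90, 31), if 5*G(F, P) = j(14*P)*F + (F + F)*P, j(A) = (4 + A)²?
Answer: -3461253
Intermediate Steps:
G(F, P) = F*(4 + 14*P)²/5 + 2*F*P/5 (G(F, P) = ((4 + 14*P)²*F + (F + F)*P)/5 = (F*(4 + 14*P)² + (2*F)*P)/5 = (F*(4 + 14*P)² + 2*F*P)/5 = F*(4 + 14*P)²/5 + 2*F*P/5)
-6945 + G(-90, 31) = -6945 + (⅖)*(-90)*(31 + 2*(2 + 7*31)²) = -6945 + (⅖)*(-90)*(31 + 2*(2 + 217)²) = -6945 + (⅖)*(-90)*(31 + 2*219²) = -6945 + (⅖)*(-90)*(31 + 2*47961) = -6945 + (⅖)*(-90)*(31 + 95922) = -6945 + (⅖)*(-90)*95953 = -6945 - 3454308 = -3461253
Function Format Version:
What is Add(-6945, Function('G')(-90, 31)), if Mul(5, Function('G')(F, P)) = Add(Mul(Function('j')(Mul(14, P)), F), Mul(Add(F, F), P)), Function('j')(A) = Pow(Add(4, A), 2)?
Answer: -3461253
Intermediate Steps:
Function('G')(F, P) = Add(Mul(Rational(1, 5), F, Pow(Add(4, Mul(14, P)), 2)), Mul(Rational(2, 5), F, P)) (Function('G')(F, P) = Mul(Rational(1, 5), Add(Mul(Pow(Add(4, Mul(14, P)), 2), F), Mul(Add(F, F), P))) = Mul(Rational(1, 5), Add(Mul(F, Pow(Add(4, Mul(14, P)), 2)), Mul(Mul(2, F), P))) = Mul(Rational(1, 5), Add(Mul(F, Pow(Add(4, Mul(14, P)), 2)), Mul(2, F, P))) = Add(Mul(Rational(1, 5), F, Pow(Add(4, Mul(14, P)), 2)), Mul(Rational(2, 5), F, P)))
Add(-6945, Function('G')(-90, 31)) = Add(-6945, Mul(Rational(2, 5), -90, Add(31, Mul(2, Pow(Add(2, Mul(7, 31)), 2))))) = Add(-6945, Mul(Rational(2, 5), -90, Add(31, Mul(2, Pow(Add(2, 217), 2))))) = Add(-6945, Mul(Rational(2, 5), -90, Add(31, Mul(2, Pow(219, 2))))) = Add(-6945, Mul(Rational(2, 5), -90, Add(31, Mul(2, 47961)))) = Add(-6945, Mul(Rational(2, 5), -90, Add(31, 95922))) = Add(-6945, Mul(Rational(2, 5), -90, 95953)) = Add(-6945, -3454308) = -3461253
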